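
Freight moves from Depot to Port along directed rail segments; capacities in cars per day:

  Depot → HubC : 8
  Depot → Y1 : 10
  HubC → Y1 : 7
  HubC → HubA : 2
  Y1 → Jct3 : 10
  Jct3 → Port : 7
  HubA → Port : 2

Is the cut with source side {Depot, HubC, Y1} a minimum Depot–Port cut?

No — its capacity is 12, but the minimum cut has capacity 9.

Given cut capacity: 2 + 10 = 12.
Augment Depot→HubC→HubA→Port: bottleneck 2, flow now 2.
Augment Depot→Y1→Jct3→Port: bottleneck 7, flow now 9.
No augmenting path remains; maximum flow = 9.
In the residual graph, reachable from Depot: {Depot, HubC, Y1, Jct3}.
Min-cut edges: HubC→HubA (2), Jct3→Port (7); capacity 2 + 7 = 9.
Cut capacity 12 exceeds the max flow 9, so it is not minimum.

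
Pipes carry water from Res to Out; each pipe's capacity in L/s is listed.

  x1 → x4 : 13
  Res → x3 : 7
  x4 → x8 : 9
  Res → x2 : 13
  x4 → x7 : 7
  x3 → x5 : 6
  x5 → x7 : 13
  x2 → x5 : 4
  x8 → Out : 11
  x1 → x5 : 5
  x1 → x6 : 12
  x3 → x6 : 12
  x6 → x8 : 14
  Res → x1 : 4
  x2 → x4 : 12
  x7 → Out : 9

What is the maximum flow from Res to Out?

Augment Res→x1→x4→x7→Out: bottleneck 4, flow now 4.
Augment Res→x2→x4→x7→Out: bottleneck 3, flow now 7.
Augment Res→x2→x4→x8→Out: bottleneck 9, flow now 16.
Augment Res→x2→x5→x7→Out: bottleneck 1, flow now 17.
Augment Res→x3→x5→x7→Out: bottleneck 1, flow now 18.
Augment Res→x3→x6→x8→Out: bottleneck 2, flow now 20.
No augmenting path remains; maximum flow = 20.
In the residual graph, reachable from Res: {Res, x1, x2, x3, x4, x5, x6, x7, x8}.
Min-cut edges: x7→Out (9), x8→Out (11); capacity 9 + 11 = 20.
This cut is saturated, so no flow can exceed 20.

20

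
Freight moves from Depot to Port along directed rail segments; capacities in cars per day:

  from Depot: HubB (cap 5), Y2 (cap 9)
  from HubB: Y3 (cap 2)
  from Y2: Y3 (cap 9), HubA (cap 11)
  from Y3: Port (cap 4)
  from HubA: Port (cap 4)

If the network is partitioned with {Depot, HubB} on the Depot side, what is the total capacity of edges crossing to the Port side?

Edges leaving {Depot, HubB}: Depot→Y2 (9), HubB→Y3 (2).
Cut capacity = 9 + 2 = 11.

11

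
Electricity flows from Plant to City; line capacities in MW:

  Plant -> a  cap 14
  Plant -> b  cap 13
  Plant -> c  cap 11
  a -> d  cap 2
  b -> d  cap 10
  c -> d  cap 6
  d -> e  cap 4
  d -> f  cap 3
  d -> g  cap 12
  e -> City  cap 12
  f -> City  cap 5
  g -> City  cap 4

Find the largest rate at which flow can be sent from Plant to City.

Augment Plant→a→d→e→City: bottleneck 2, flow now 2.
Augment Plant→b→d→e→City: bottleneck 2, flow now 4.
Augment Plant→b→d→f→City: bottleneck 3, flow now 7.
Augment Plant→b→d→g→City: bottleneck 4, flow now 11.
No augmenting path remains; maximum flow = 11.
In the residual graph, reachable from Plant: {Plant, a, b, c, d, g}.
Min-cut edges: d→e (4), d→f (3), g→City (4); capacity 4 + 3 + 4 = 11.
This cut is saturated, so no flow can exceed 11.

11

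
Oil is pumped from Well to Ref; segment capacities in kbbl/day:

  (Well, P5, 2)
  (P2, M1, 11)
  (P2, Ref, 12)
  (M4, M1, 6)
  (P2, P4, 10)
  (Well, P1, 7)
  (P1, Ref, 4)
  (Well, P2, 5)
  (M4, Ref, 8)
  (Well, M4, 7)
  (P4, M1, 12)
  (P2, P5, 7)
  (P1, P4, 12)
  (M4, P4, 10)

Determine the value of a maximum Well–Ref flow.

Augment Well→P1→Ref: bottleneck 4, flow now 4.
Augment Well→P2→Ref: bottleneck 5, flow now 9.
Augment Well→M4→Ref: bottleneck 7, flow now 16.
No augmenting path remains; maximum flow = 16.
In the residual graph, reachable from Well: {Well, P1, P4, M1, P5}.
Min-cut edges: Well→P2 (5), Well→M4 (7), P1→Ref (4); capacity 5 + 7 + 4 = 16.
This cut is saturated, so no flow can exceed 16.

16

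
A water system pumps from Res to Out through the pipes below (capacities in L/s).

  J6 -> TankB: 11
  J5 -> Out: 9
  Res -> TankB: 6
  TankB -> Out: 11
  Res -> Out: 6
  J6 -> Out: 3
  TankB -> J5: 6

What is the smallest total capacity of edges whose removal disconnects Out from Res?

Augment Res→Out: bottleneck 6, flow now 6.
Augment Res→TankB→Out: bottleneck 6, flow now 12.
No augmenting path remains; maximum flow = 12.
By max-flow min-cut, the minimum cut capacity equals the max flow.
In the residual graph, reachable from Res: {Res}.
Min-cut edges: Res→TankB (6), Res→Out (6); capacity 6 + 6 = 12.

12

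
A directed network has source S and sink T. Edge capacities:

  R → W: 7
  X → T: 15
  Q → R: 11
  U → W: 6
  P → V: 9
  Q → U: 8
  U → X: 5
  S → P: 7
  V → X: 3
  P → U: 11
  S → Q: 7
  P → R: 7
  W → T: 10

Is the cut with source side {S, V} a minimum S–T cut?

Given cut capacity: 7 + 7 + 3 = 17.
Augment S→P→R→W→T: bottleneck 7, flow now 7.
Augment S→Q→U→W→T: bottleneck 3, flow now 10.
Augment S→Q→U→X→T: bottleneck 4, flow now 14.
No augmenting path remains; maximum flow = 14.
In the residual graph, reachable from S: {S}.
Min-cut edges: S→P (7), S→Q (7); capacity 7 + 7 = 14.
Cut capacity 17 exceeds the max flow 14, so it is not minimum.

No — its capacity is 17, but the minimum cut has capacity 14.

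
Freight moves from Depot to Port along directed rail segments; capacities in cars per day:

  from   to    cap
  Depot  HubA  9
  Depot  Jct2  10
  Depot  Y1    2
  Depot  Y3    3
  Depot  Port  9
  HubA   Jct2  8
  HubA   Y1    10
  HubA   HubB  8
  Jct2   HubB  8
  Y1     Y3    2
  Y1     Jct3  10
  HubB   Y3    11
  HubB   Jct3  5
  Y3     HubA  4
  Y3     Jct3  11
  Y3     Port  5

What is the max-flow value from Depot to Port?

14

Augment Depot→Port: bottleneck 9, flow now 9.
Augment Depot→Y3→Port: bottleneck 3, flow now 12.
Augment Depot→Y1→Y3→Port: bottleneck 2, flow now 14.
No augmenting path remains; maximum flow = 14.
In the residual graph, reachable from Depot: {Depot, HubA, Jct2, Y1, HubB, Y3, Jct3}.
Min-cut edges: Depot→Port (9), Y3→Port (5); capacity 9 + 5 = 14.
This cut is saturated, so no flow can exceed 14.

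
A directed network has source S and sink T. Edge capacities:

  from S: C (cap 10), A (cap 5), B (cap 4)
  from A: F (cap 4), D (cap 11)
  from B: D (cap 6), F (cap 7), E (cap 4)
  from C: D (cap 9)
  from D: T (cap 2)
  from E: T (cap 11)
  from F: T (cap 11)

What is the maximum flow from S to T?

Augment S→A→D→T: bottleneck 2, flow now 2.
Augment S→A→F→T: bottleneck 3, flow now 5.
Augment S→B→E→T: bottleneck 4, flow now 9.
Augment S→C→D→A→F→T: bottleneck 1, flow now 10. (uses reverse residual edge)
No augmenting path remains; maximum flow = 10.
In the residual graph, reachable from S: {S, A, C, D}.
Min-cut edges: S→B (4), A→F (4), D→T (2); capacity 4 + 4 + 2 = 10.
This cut is saturated, so no flow can exceed 10.

10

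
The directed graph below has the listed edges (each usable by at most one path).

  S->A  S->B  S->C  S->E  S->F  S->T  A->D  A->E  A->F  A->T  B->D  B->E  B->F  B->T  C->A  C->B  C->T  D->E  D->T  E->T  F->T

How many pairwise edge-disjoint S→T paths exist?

6

Assign every edge capacity 1; by Menger, the answer equals the max flow.
Path S→T (+1); total 1.
Path S→A→T (+1); total 2.
Path S→B→T (+1); total 3.
Path S→C→T (+1); total 4.
Path S→E→T (+1); total 5.
Path S→F→T (+1); total 6.
No residual S→T path; max flow = 6.
Certifying cut of size 6: {S→A, S→B, S→C, S→E, S→F, S→T}.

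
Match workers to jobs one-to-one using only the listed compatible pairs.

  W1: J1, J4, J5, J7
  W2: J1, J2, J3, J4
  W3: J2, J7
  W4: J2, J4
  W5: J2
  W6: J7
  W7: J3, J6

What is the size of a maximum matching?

6

Unit-capacity flow: source→left, listed edges, right→sink; max matching = max flow.
Augmenting path W1→J1 (+1); matched 1.
Augmenting path W2→J2 (+1); matched 2.
Augmenting path W3→J7 (+1); matched 3.
Augmenting path W4→J4 (+1); matched 4.
Augmenting path W7→J3 (+1); matched 5.
Augmenting path W5→J2→W2→J1→W1→J5 (+1); matched 6.
No augmenting path remains; maximum matching = 6.
König certificate: {W1, W2, W4, W7, J2, J7} is a vertex cover of size 6 (every listed pair touches it), so no matching can be larger.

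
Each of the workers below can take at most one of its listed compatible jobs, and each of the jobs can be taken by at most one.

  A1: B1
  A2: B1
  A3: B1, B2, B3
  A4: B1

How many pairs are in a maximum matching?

Unit-capacity flow: source→left, listed edges, right→sink; max matching = max flow.
Augmenting path A1→B1 (+1); matched 1.
Augmenting path A3→B2 (+1); matched 2.
No augmenting path remains; maximum matching = 2.
König certificate: {A3, B1} is a vertex cover of size 2 (every listed pair touches it), so no matching can be larger.

2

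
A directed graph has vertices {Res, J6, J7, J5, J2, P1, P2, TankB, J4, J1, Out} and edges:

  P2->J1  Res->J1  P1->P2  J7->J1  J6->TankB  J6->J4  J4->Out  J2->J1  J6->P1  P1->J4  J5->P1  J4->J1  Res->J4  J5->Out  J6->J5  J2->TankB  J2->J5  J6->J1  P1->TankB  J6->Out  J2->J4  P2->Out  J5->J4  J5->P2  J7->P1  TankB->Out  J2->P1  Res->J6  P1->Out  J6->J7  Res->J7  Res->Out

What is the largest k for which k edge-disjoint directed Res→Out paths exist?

4

Assign every edge capacity 1; by Menger, the answer equals the max flow.
Path Res→Out (+1); total 1.
Path Res→J6→Out (+1); total 2.
Path Res→J4→Out (+1); total 3.
Path Res→J7→P1→Out (+1); total 4.
No residual Res→Out path; max flow = 4.
Certifying cut of size 4: {Res→J4, Res→J6, Res→J7, Res→Out}.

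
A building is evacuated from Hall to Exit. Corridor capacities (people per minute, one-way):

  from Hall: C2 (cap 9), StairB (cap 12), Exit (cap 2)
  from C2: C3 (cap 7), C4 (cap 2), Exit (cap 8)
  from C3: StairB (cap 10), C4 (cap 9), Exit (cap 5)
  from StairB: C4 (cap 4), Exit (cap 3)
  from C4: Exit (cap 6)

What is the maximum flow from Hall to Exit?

Augment Hall→Exit: bottleneck 2, flow now 2.
Augment Hall→C2→Exit: bottleneck 8, flow now 10.
Augment Hall→StairB→Exit: bottleneck 3, flow now 13.
Augment Hall→C2→C3→Exit: bottleneck 1, flow now 14.
Augment Hall→StairB→C4→Exit: bottleneck 4, flow now 18.
No augmenting path remains; maximum flow = 18.
In the residual graph, reachable from Hall: {Hall, StairB}.
Min-cut edges: Hall→C2 (9), Hall→Exit (2), StairB→C4 (4), StairB→Exit (3); capacity 9 + 2 + 4 + 3 = 18.
This cut is saturated, so no flow can exceed 18.

18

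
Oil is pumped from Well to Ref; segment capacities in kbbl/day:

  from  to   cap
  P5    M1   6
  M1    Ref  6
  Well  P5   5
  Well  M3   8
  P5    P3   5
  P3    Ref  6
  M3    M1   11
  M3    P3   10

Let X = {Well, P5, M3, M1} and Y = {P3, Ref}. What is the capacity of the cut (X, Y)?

Edges leaving {Well, P5, M3, M1}: P5→P3 (5), M3→P3 (10), M1→Ref (6).
Cut capacity = 5 + 10 + 6 = 21.

21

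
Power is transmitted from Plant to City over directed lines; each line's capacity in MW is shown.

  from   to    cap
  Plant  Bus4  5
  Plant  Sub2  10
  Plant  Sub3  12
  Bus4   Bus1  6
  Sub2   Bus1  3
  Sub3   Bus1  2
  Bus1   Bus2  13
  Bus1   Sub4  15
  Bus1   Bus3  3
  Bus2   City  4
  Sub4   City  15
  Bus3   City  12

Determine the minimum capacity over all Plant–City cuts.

10

Augment Plant→Bus4→Bus1→Bus2→City: bottleneck 4, flow now 4.
Augment Plant→Bus4→Bus1→Sub4→City: bottleneck 1, flow now 5.
Augment Plant→Sub2→Bus1→Sub4→City: bottleneck 3, flow now 8.
Augment Plant→Sub3→Bus1→Sub4→City: bottleneck 2, flow now 10.
No augmenting path remains; maximum flow = 10.
By max-flow min-cut, the minimum cut capacity equals the max flow.
In the residual graph, reachable from Plant: {Plant, Sub2, Sub3}.
Min-cut edges: Plant→Bus4 (5), Sub2→Bus1 (3), Sub3→Bus1 (2); capacity 5 + 3 + 2 = 10.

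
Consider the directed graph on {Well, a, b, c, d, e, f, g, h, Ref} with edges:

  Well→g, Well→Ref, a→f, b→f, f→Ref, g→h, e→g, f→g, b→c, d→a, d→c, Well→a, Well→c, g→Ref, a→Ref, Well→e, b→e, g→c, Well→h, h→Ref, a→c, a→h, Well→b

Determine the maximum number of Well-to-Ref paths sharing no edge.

5

Assign every edge capacity 1; by Menger, the answer equals the max flow.
Path Well→Ref (+1); total 1.
Path Well→a→Ref (+1); total 2.
Path Well→g→Ref (+1); total 3.
Path Well→h→Ref (+1); total 4.
Path Well→b→f→Ref (+1); total 5.
No residual Well→Ref path; max flow = 5.
Certifying cut of size 5: {Well→Ref, Well→a, Well→b, g→Ref, h→Ref}.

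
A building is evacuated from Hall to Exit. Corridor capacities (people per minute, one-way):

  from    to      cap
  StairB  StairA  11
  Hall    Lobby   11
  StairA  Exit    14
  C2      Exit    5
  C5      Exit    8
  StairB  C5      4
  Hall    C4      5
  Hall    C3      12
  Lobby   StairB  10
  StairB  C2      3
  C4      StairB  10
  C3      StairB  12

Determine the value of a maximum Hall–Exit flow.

18

Augment Hall→C3→StairB→C2→Exit: bottleneck 3, flow now 3.
Augment Hall→C3→StairB→StairA→Exit: bottleneck 9, flow now 12.
Augment Hall→C4→StairB→StairA→Exit: bottleneck 2, flow now 14.
Augment Hall→C4→StairB→C5→Exit: bottleneck 3, flow now 17.
Augment Hall→Lobby→StairB→C5→Exit: bottleneck 1, flow now 18.
No augmenting path remains; maximum flow = 18.
In the residual graph, reachable from Hall: {Hall, C3, C4, Lobby, StairB}.
Min-cut edges: StairB→C2 (3), StairB→StairA (11), StairB→C5 (4); capacity 3 + 11 + 4 = 18.
This cut is saturated, so no flow can exceed 18.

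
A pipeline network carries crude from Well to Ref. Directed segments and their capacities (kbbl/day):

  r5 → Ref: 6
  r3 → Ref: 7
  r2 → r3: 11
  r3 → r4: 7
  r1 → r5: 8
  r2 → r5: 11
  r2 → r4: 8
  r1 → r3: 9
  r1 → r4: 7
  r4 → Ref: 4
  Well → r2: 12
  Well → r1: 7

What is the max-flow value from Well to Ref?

Augment Well→r1→r3→Ref: bottleneck 7, flow now 7.
Augment Well→r2→r4→Ref: bottleneck 4, flow now 11.
Augment Well→r2→r5→Ref: bottleneck 6, flow now 17.
No augmenting path remains; maximum flow = 17.
In the residual graph, reachable from Well: {Well, r1, r2, r3, r4, r5}.
Min-cut edges: r3→Ref (7), r4→Ref (4), r5→Ref (6); capacity 7 + 4 + 6 = 17.
This cut is saturated, so no flow can exceed 17.

17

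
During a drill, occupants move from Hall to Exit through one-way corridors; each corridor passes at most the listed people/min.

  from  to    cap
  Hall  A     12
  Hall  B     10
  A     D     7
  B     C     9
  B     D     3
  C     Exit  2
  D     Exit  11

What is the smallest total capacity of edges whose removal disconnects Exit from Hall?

12

Augment Hall→A→D→Exit: bottleneck 7, flow now 7.
Augment Hall→B→C→Exit: bottleneck 2, flow now 9.
Augment Hall→B→D→Exit: bottleneck 3, flow now 12.
No augmenting path remains; maximum flow = 12.
By max-flow min-cut, the minimum cut capacity equals the max flow.
In the residual graph, reachable from Hall: {Hall, A, B, C}.
Min-cut edges: A→D (7), B→D (3), C→Exit (2); capacity 7 + 3 + 2 = 12.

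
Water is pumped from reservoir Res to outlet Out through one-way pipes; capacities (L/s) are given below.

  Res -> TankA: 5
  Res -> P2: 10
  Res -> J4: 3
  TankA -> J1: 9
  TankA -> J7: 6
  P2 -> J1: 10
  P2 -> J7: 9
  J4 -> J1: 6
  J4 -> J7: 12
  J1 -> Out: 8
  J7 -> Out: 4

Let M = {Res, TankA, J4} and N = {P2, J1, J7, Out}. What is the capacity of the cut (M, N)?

Edges leaving {Res, TankA, J4}: Res→P2 (10), TankA→J1 (9), TankA→J7 (6), J4→J1 (6), J4→J7 (12).
Cut capacity = 10 + 9 + 6 + 6 + 12 = 43.

43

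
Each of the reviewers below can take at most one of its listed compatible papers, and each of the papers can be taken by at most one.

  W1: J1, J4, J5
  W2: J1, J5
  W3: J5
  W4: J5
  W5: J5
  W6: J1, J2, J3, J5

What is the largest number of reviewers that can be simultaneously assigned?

4

Unit-capacity flow: source→left, listed edges, right→sink; max matching = max flow.
Augmenting path W1→J1 (+1); matched 1.
Augmenting path W2→J5 (+1); matched 2.
Augmenting path W6→J2 (+1); matched 3.
Augmenting path W3→J5→W2→J1→W1→J4 (+1); matched 4.
No augmenting path remains; maximum matching = 4.
König certificate: {W1, W2, W6, J5} is a vertex cover of size 4 (every listed pair touches it), so no matching can be larger.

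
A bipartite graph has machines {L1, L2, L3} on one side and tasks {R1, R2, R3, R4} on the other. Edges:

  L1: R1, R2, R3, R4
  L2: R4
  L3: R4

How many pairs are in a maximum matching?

Unit-capacity flow: source→left, listed edges, right→sink; max matching = max flow.
Augmenting path L1→R1 (+1); matched 1.
Augmenting path L2→R4 (+1); matched 2.
No augmenting path remains; maximum matching = 2.
König certificate: {L1, R4} is a vertex cover of size 2 (every listed pair touches it), so no matching can be larger.

2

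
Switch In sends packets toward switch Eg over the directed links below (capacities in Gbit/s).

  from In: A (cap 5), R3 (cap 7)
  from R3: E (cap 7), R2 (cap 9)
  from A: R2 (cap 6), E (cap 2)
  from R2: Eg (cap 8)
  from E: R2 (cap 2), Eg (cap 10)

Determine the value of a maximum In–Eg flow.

12

Augment In→R3→R2→Eg: bottleneck 7, flow now 7.
Augment In→A→R2→Eg: bottleneck 1, flow now 8.
Augment In→A→E→Eg: bottleneck 2, flow now 10.
Augment In→A→R2→R3→E→Eg: bottleneck 2, flow now 12. (uses reverse residual edge)
No augmenting path remains; maximum flow = 12.
In the residual graph, reachable from In: {In}.
Min-cut edges: In→R3 (7), In→A (5); capacity 7 + 5 = 12.
This cut is saturated, so no flow can exceed 12.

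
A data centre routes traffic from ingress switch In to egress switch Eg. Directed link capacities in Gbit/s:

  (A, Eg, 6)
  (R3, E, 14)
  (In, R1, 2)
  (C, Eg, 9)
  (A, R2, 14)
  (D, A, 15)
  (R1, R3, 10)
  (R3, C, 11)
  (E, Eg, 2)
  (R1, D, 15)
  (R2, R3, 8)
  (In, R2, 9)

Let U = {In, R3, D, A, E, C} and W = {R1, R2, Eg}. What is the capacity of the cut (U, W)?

42

Edges leaving {In, R3, D, A, E, C}: In→R1 (2), In→R2 (9), A→R2 (14), A→Eg (6), E→Eg (2), C→Eg (9).
Cut capacity = 2 + 9 + 14 + 6 + 2 + 9 = 42.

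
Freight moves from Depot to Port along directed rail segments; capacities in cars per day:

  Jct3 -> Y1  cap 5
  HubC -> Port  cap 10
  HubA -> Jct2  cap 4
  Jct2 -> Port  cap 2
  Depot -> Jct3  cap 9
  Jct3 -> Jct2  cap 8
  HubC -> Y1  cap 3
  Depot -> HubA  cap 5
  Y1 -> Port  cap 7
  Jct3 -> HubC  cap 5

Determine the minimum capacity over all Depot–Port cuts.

11

Augment Depot→HubA→Jct2→Port: bottleneck 2, flow now 2.
Augment Depot→Jct3→HubC→Port: bottleneck 5, flow now 7.
Augment Depot→Jct3→Y1→Port: bottleneck 4, flow now 11.
No augmenting path remains; maximum flow = 11.
By max-flow min-cut, the minimum cut capacity equals the max flow.
In the residual graph, reachable from Depot: {Depot, HubA, Jct2}.
Min-cut edges: Depot→Jct3 (9), Jct2→Port (2); capacity 9 + 2 = 11.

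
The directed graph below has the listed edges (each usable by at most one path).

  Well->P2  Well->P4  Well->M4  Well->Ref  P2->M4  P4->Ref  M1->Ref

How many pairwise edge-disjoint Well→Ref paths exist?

2

Assign every edge capacity 1; by Menger, the answer equals the max flow.
Path Well→Ref (+1); total 1.
Path Well→P4→Ref (+1); total 2.
No residual Well→Ref path; max flow = 2.
Certifying cut of size 2: {Well→P4, Well→Ref}.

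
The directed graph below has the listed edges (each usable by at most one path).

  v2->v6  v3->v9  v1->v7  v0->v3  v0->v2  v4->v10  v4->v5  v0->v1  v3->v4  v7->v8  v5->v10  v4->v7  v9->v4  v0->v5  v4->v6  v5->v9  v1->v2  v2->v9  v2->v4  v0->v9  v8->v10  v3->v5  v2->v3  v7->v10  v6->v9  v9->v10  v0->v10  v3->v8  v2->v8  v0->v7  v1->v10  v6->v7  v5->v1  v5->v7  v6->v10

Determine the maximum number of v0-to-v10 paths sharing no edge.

Assign every edge capacity 1; by Menger, the answer equals the max flow.
Path v0→v10 (+1); total 1.
Path v0→v1→v10 (+1); total 2.
Path v0→v5→v10 (+1); total 3.
Path v0→v7→v10 (+1); total 4.
Path v0→v9→v10 (+1); total 5.
Path v0→v2→v4→v10 (+1); total 6.
Path v0→v3→v8→v10 (+1); total 7.
No residual v0→v10 path; max flow = 7.
Certifying cut of size 7: {v0→v1, v0→v10, v0→v2, v0→v3, v0→v5, v0→v7, v0→v9}.

7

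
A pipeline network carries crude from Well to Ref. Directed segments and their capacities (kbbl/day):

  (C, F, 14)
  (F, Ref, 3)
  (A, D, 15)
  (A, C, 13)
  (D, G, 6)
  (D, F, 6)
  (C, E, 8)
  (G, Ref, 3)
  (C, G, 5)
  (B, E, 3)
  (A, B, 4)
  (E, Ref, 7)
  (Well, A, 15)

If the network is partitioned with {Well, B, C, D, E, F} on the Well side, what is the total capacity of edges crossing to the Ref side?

Edges leaving {Well, B, C, D, E, F}: Well→A (15), C→G (5), D→G (6), E→Ref (7), F→Ref (3).
Cut capacity = 15 + 5 + 6 + 7 + 3 = 36.

36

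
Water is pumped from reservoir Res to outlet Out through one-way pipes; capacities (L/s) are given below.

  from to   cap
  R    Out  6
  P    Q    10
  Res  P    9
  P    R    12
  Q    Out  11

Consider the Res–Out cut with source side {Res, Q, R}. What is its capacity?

26

Edges leaving {Res, Q, R}: Res→P (9), Q→Out (11), R→Out (6).
Cut capacity = 9 + 11 + 6 = 26.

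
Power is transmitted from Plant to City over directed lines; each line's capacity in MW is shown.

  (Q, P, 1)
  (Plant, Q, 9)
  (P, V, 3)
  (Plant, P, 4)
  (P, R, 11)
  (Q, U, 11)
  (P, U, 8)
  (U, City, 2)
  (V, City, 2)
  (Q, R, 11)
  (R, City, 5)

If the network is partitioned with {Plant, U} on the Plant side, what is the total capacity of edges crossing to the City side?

Edges leaving {Plant, U}: Plant→P (4), Plant→Q (9), U→City (2).
Cut capacity = 4 + 9 + 2 = 15.

15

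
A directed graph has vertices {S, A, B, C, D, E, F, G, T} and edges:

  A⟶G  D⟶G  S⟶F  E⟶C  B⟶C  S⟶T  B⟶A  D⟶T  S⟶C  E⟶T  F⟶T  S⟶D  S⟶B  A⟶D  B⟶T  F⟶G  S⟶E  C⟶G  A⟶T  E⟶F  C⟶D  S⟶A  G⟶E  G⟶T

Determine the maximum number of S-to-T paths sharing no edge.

Assign every edge capacity 1; by Menger, the answer equals the max flow.
Path S→T (+1); total 1.
Path S→A→T (+1); total 2.
Path S→B→T (+1); total 3.
Path S→D→T (+1); total 4.
Path S→E→T (+1); total 5.
Path S→F→T (+1); total 6.
Path S→C→G→T (+1); total 7.
No residual S→T path; max flow = 7.
Certifying cut of size 7: {S→A, S→B, S→C, S→D, S→E, S→F, S→T}.

7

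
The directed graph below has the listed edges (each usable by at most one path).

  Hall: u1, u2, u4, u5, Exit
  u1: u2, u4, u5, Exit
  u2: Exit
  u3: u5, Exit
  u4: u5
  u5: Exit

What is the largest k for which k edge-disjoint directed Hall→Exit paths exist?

Assign every edge capacity 1; by Menger, the answer equals the max flow.
Path Hall→Exit (+1); total 1.
Path Hall→u1→Exit (+1); total 2.
Path Hall→u2→Exit (+1); total 3.
Path Hall→u5→Exit (+1); total 4.
No residual Hall→Exit path; max flow = 4.
Certifying cut of size 4: {Hall→Exit, Hall→u1, Hall→u2, u5→Exit}.

4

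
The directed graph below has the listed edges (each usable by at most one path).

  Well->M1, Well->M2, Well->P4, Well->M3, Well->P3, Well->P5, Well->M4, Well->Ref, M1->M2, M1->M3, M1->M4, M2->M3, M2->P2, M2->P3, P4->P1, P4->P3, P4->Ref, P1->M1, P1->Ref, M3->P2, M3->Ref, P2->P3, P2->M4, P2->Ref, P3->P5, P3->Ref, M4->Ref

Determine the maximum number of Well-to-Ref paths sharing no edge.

Assign every edge capacity 1; by Menger, the answer equals the max flow.
Path Well→Ref (+1); total 1.
Path Well→P4→Ref (+1); total 2.
Path Well→M3→Ref (+1); total 3.
Path Well→P3→Ref (+1); total 4.
Path Well→M4→Ref (+1); total 5.
Path Well→M2→P2→Ref (+1); total 6.
No residual Well→Ref path; max flow = 6.
Certifying cut of size 6: {M3→Ref, M4→Ref, P2→Ref, P3→Ref, Well→P4, Well→Ref}.

6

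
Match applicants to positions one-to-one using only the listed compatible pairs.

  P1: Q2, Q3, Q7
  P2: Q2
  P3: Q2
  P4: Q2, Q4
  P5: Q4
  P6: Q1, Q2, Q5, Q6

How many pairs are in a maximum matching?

4

Unit-capacity flow: source→left, listed edges, right→sink; max matching = max flow.
Augmenting path P1→Q2 (+1); matched 1.
Augmenting path P4→Q4 (+1); matched 2.
Augmenting path P6→Q1 (+1); matched 3.
Augmenting path P2→Q2→P1→Q3 (+1); matched 4.
No augmenting path remains; maximum matching = 4.
König certificate: {P1, P6, Q2, Q4} is a vertex cover of size 4 (every listed pair touches it), so no matching can be larger.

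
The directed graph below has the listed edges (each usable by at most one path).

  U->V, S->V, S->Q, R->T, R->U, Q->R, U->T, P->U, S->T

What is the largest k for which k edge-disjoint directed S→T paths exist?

2

Assign every edge capacity 1; by Menger, the answer equals the max flow.
Path S→T (+1); total 1.
Path S→Q→R→T (+1); total 2.
No residual S→T path; max flow = 2.
Certifying cut of size 2: {S→Q, S→T}.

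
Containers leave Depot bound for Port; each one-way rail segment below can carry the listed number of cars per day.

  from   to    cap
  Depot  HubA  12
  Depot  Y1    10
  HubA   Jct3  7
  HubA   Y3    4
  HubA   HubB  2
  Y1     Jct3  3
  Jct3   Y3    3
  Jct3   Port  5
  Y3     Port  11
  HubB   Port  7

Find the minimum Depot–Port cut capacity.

14

Augment Depot→HubA→Jct3→Port: bottleneck 5, flow now 5.
Augment Depot→HubA→Y3→Port: bottleneck 4, flow now 9.
Augment Depot→HubA→HubB→Port: bottleneck 2, flow now 11.
Augment Depot→HubA→Jct3→Y3→Port: bottleneck 1, flow now 12.
Augment Depot→Y1→Jct3→Y3→Port: bottleneck 2, flow now 14.
No augmenting path remains; maximum flow = 14.
By max-flow min-cut, the minimum cut capacity equals the max flow.
In the residual graph, reachable from Depot: {Depot, HubA, Y1, Jct3}.
Min-cut edges: HubA→Y3 (4), HubA→HubB (2), Jct3→Y3 (3), Jct3→Port (5); capacity 4 + 2 + 3 + 5 = 14.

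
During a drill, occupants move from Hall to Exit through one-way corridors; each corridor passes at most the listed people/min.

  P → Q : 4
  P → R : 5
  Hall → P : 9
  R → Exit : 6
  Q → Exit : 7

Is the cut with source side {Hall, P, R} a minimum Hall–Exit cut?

Given cut capacity: 4 + 6 = 10.
Augment Hall→P→Q→Exit: bottleneck 4, flow now 4.
Augment Hall→P→R→Exit: bottleneck 5, flow now 9.
No augmenting path remains; maximum flow = 9.
In the residual graph, reachable from Hall: {Hall}.
Min-cut edges: Hall→P (9); capacity 9 = 9.
Cut capacity 10 exceeds the max flow 9, so it is not minimum.

No — its capacity is 10, but the minimum cut has capacity 9.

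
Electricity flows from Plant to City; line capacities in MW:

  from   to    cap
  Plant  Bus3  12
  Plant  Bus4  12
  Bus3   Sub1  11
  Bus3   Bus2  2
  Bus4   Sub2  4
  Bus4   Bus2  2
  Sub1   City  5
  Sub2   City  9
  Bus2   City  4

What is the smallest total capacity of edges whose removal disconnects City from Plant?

13

Augment Plant→Bus3→Sub1→City: bottleneck 5, flow now 5.
Augment Plant→Bus3→Bus2→City: bottleneck 2, flow now 7.
Augment Plant→Bus4→Sub2→City: bottleneck 4, flow now 11.
Augment Plant→Bus4→Bus2→City: bottleneck 2, flow now 13.
No augmenting path remains; maximum flow = 13.
By max-flow min-cut, the minimum cut capacity equals the max flow.
In the residual graph, reachable from Plant: {Plant, Bus3, Bus4, Sub1}.
Min-cut edges: Bus3→Bus2 (2), Bus4→Sub2 (4), Bus4→Bus2 (2), Sub1→City (5); capacity 2 + 4 + 2 + 5 = 13.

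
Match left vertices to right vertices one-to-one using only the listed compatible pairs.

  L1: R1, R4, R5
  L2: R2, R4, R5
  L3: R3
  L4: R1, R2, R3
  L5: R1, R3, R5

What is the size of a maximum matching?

Unit-capacity flow: source→left, listed edges, right→sink; max matching = max flow.
Augmenting path L1→R1 (+1); matched 1.
Augmenting path L2→R2 (+1); matched 2.
Augmenting path L3→R3 (+1); matched 3.
Augmenting path L5→R5 (+1); matched 4.
Augmenting path L4→R1→L1→R4 (+1); matched 5.
No augmenting path remains; maximum matching = 5.
König certificate: {L1, L2, L3, L4, L5} is a vertex cover of size 5 (every listed pair touches it), so no matching can be larger.

5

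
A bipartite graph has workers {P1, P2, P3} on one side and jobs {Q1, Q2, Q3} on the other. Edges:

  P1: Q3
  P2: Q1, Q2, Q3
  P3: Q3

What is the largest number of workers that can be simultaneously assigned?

Unit-capacity flow: source→left, listed edges, right→sink; max matching = max flow.
Augmenting path P1→Q3 (+1); matched 1.
Augmenting path P2→Q1 (+1); matched 2.
No augmenting path remains; maximum matching = 2.
König certificate: {P2, Q3} is a vertex cover of size 2 (every listed pair touches it), so no matching can be larger.

2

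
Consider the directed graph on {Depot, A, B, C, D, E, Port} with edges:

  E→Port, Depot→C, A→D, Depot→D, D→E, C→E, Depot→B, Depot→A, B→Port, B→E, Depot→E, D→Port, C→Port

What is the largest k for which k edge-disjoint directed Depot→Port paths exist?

Assign every edge capacity 1; by Menger, the answer equals the max flow.
Path Depot→B→Port (+1); total 1.
Path Depot→C→Port (+1); total 2.
Path Depot→D→Port (+1); total 3.
Path Depot→E→Port (+1); total 4.
No residual Depot→Port path; max flow = 4.
Certifying cut of size 4: {D→Port, Depot→B, Depot→C, E→Port}.

4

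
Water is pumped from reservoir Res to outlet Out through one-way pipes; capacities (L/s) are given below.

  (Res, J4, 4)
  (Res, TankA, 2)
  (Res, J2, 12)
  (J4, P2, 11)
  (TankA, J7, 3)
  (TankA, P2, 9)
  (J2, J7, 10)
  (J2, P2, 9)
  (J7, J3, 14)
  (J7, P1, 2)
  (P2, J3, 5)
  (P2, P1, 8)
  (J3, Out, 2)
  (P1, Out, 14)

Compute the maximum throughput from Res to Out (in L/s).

Augment Res→J4→P2→J3→Out: bottleneck 2, flow now 2.
Augment Res→J4→P2→P1→Out: bottleneck 2, flow now 4.
Augment Res→TankA→J7→P1→Out: bottleneck 2, flow now 6.
Augment Res→J2→P2→P1→Out: bottleneck 6, flow now 12.
No augmenting path remains; maximum flow = 12.
In the residual graph, reachable from Res: {Res, J4, TankA, J2, J7, P2, J3}.
Min-cut edges: J7→P1 (2), P2→P1 (8), J3→Out (2); capacity 2 + 8 + 2 = 12.
This cut is saturated, so no flow can exceed 12.

12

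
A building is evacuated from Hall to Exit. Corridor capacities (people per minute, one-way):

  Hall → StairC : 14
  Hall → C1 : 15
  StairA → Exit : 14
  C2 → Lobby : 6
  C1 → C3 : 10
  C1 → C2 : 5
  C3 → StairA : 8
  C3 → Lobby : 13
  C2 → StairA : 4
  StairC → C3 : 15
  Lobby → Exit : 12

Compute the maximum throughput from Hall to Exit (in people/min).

24

Augment Hall→C1→C2→StairA→Exit: bottleneck 4, flow now 4.
Augment Hall→C1→C2→Lobby→Exit: bottleneck 1, flow now 5.
Augment Hall→C1→C3→StairA→Exit: bottleneck 8, flow now 13.
Augment Hall→C1→C3→Lobby→Exit: bottleneck 2, flow now 15.
Augment Hall→StairC→C3→Lobby→Exit: bottleneck 9, flow now 24.
No augmenting path remains; maximum flow = 24.
In the residual graph, reachable from Hall: {Hall, C1, StairC, C2, C3, Lobby}.
Min-cut edges: C2→StairA (4), C3→StairA (8), Lobby→Exit (12); capacity 4 + 8 + 12 = 24.
This cut is saturated, so no flow can exceed 24.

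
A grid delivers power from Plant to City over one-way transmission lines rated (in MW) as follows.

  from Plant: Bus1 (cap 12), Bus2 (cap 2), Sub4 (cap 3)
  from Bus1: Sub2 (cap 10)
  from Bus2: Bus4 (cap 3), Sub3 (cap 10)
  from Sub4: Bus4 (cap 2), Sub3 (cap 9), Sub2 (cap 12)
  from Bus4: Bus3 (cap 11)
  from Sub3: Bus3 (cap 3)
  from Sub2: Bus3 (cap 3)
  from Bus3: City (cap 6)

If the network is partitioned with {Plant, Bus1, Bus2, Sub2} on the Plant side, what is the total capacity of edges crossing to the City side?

19

Edges leaving {Plant, Bus1, Bus2, Sub2}: Plant→Sub4 (3), Bus2→Bus4 (3), Bus2→Sub3 (10), Sub2→Bus3 (3).
Cut capacity = 3 + 3 + 10 + 3 = 19.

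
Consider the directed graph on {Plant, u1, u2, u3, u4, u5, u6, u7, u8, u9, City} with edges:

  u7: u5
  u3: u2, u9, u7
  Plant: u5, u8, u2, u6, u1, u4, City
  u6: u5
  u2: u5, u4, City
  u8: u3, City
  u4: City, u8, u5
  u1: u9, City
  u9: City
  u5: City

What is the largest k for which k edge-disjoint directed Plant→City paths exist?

6

Assign every edge capacity 1; by Menger, the answer equals the max flow.
Path Plant→City (+1); total 1.
Path Plant→u1→City (+1); total 2.
Path Plant→u2→City (+1); total 3.
Path Plant→u4→City (+1); total 4.
Path Plant→u5→City (+1); total 5.
Path Plant→u8→City (+1); total 6.
No residual Plant→City path; max flow = 6.
Certifying cut of size 6: {Plant→City, Plant→u1, Plant→u2, Plant→u4, Plant→u8, u5→City}.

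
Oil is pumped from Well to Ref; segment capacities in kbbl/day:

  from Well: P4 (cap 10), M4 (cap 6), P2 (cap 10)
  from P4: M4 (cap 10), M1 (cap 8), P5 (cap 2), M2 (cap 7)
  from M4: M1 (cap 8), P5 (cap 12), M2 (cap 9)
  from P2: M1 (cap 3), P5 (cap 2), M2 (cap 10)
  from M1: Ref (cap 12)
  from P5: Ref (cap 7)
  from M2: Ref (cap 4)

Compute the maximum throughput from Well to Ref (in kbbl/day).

Augment Well→P4→M1→Ref: bottleneck 8, flow now 8.
Augment Well→P4→P5→Ref: bottleneck 2, flow now 10.
Augment Well→M4→M1→Ref: bottleneck 4, flow now 14.
Augment Well→M4→P5→Ref: bottleneck 2, flow now 16.
Augment Well→P2→P5→Ref: bottleneck 2, flow now 18.
Augment Well→P2→M2→Ref: bottleneck 4, flow now 22.
Augment Well→P2→M1→M4→P5→Ref: bottleneck 1, flow now 23. (uses reverse residual edge)
No augmenting path remains; maximum flow = 23.
In the residual graph, reachable from Well: {Well, P4, M4, P2, M1, P5, M2}.
Min-cut edges: M1→Ref (12), P5→Ref (7), M2→Ref (4); capacity 12 + 7 + 4 = 23.
This cut is saturated, so no flow can exceed 23.

23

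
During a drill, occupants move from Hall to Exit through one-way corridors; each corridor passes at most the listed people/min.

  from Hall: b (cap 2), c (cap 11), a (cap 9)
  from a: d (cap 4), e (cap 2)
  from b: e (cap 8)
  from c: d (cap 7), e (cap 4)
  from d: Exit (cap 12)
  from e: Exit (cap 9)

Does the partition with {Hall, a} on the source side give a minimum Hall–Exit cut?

Given cut capacity: 2 + 11 + 4 + 2 = 19.
Augment Hall→a→d→Exit: bottleneck 4, flow now 4.
Augment Hall→a→e→Exit: bottleneck 2, flow now 6.
Augment Hall→b→e→Exit: bottleneck 2, flow now 8.
Augment Hall→c→d→Exit: bottleneck 7, flow now 15.
Augment Hall→c→e→Exit: bottleneck 4, flow now 19.
No augmenting path remains; maximum flow = 19.
Cut capacity 19 equals the max flow, so it is a minimum cut.

Yes — it is a minimum cut (capacity 19).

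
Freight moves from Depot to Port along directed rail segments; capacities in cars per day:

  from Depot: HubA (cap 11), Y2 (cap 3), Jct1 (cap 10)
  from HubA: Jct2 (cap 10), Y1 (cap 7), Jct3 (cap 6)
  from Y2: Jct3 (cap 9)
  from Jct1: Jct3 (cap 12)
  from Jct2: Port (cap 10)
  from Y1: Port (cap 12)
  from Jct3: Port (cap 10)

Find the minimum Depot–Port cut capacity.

Augment Depot→HubA→Jct2→Port: bottleneck 10, flow now 10.
Augment Depot→HubA→Y1→Port: bottleneck 1, flow now 11.
Augment Depot→Y2→Jct3→Port: bottleneck 3, flow now 14.
Augment Depot→Jct1→Jct3→Port: bottleneck 7, flow now 21.
No augmenting path remains; maximum flow = 21.
By max-flow min-cut, the minimum cut capacity equals the max flow.
In the residual graph, reachable from Depot: {Depot, Y2, Jct1, Jct3}.
Min-cut edges: Depot→HubA (11), Jct3→Port (10); capacity 11 + 10 = 21.

21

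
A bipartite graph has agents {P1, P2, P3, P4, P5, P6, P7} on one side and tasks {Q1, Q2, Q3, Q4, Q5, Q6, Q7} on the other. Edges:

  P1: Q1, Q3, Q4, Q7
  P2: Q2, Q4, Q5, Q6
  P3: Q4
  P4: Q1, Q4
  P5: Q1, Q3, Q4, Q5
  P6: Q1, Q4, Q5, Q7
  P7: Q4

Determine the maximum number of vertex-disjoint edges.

Unit-capacity flow: source→left, listed edges, right→sink; max matching = max flow.
Augmenting path P1→Q1 (+1); matched 1.
Augmenting path P2→Q2 (+1); matched 2.
Augmenting path P3→Q4 (+1); matched 3.
Augmenting path P5→Q3 (+1); matched 4.
Augmenting path P6→Q5 (+1); matched 5.
Augmenting path P4→Q1→P1→Q7 (+1); matched 6.
No augmenting path remains; maximum matching = 6.
König certificate: {P1, P2, P4, P5, P6, Q4} is a vertex cover of size 6 (every listed pair touches it), so no matching can be larger.

6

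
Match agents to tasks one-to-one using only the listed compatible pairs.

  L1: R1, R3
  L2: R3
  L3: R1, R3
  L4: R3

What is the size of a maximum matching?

2

Unit-capacity flow: source→left, listed edges, right→sink; max matching = max flow.
Augmenting path L1→R1 (+1); matched 1.
Augmenting path L2→R3 (+1); matched 2.
No augmenting path remains; maximum matching = 2.
König certificate: {R1, R3} is a vertex cover of size 2 (every listed pair touches it), so no matching can be larger.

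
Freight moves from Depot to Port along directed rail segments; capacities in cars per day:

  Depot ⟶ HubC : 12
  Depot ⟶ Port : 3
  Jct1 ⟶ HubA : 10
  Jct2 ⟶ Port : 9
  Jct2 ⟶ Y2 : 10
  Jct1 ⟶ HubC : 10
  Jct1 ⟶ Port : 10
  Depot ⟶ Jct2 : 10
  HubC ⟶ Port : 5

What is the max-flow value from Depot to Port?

17

Augment Depot→Port: bottleneck 3, flow now 3.
Augment Depot→Jct2→Port: bottleneck 9, flow now 12.
Augment Depot→HubC→Port: bottleneck 5, flow now 17.
No augmenting path remains; maximum flow = 17.
In the residual graph, reachable from Depot: {Depot, Jct2, Y2, HubC}.
Min-cut edges: Depot→Port (3), Jct2→Port (9), HubC→Port (5); capacity 3 + 9 + 5 = 17.
This cut is saturated, so no flow can exceed 17.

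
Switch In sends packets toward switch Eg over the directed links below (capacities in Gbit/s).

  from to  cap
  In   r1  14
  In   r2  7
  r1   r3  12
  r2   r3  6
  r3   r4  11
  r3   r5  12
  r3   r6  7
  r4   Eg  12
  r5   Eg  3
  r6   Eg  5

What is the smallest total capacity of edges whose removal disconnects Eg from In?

18

Augment In→r1→r3→r4→Eg: bottleneck 11, flow now 11.
Augment In→r1→r3→r5→Eg: bottleneck 1, flow now 12.
Augment In→r2→r3→r5→Eg: bottleneck 2, flow now 14.
Augment In→r2→r3→r6→Eg: bottleneck 4, flow now 18.
No augmenting path remains; maximum flow = 18.
By max-flow min-cut, the minimum cut capacity equals the max flow.
In the residual graph, reachable from In: {In, r1, r2}.
Min-cut edges: r1→r3 (12), r2→r3 (6); capacity 12 + 6 = 18.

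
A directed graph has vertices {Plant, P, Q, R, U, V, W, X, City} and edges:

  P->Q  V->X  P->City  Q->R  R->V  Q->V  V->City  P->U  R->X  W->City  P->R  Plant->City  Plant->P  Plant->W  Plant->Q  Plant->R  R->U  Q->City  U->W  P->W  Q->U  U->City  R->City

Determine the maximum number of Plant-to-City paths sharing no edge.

5

Assign every edge capacity 1; by Menger, the answer equals the max flow.
Path Plant→City (+1); total 1.
Path Plant→P→City (+1); total 2.
Path Plant→Q→City (+1); total 3.
Path Plant→R→City (+1); total 4.
Path Plant→W→City (+1); total 5.
No residual Plant→City path; max flow = 5.
Certifying cut of size 5: {Plant→City, Plant→P, Plant→Q, Plant→R, Plant→W}.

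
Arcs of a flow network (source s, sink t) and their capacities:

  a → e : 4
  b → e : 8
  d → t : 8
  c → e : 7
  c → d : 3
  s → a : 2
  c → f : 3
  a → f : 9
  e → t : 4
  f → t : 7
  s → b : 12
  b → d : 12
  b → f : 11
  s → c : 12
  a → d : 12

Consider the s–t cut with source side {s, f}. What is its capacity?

Edges leaving {s, f}: s→a (2), s→b (12), s→c (12), f→t (7).
Cut capacity = 2 + 12 + 12 + 7 = 33.

33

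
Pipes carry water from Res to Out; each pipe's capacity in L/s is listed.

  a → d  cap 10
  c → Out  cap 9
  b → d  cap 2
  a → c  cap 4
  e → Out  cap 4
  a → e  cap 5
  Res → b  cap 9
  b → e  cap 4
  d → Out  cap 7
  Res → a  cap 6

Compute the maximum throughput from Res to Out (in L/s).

Augment Res→a→c→Out: bottleneck 4, flow now 4.
Augment Res→a→d→Out: bottleneck 2, flow now 6.
Augment Res→b→d→Out: bottleneck 2, flow now 8.
Augment Res→b→e→Out: bottleneck 4, flow now 12.
No augmenting path remains; maximum flow = 12.
In the residual graph, reachable from Res: {Res, b}.
Min-cut edges: Res→a (6), b→d (2), b→e (4); capacity 6 + 2 + 4 = 12.
This cut is saturated, so no flow can exceed 12.

12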